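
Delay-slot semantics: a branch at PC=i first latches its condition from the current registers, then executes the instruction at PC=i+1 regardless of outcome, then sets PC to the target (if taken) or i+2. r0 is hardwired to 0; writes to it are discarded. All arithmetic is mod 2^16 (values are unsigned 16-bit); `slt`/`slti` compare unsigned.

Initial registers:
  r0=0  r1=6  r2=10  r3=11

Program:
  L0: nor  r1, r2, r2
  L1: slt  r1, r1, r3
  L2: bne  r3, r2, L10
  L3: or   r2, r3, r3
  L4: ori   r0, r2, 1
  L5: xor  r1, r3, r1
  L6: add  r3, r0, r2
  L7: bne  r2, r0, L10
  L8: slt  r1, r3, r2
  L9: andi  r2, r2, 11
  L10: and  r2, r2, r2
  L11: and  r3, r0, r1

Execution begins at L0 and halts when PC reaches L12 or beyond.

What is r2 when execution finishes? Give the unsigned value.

11

PC=0  nor  r1, r2, r2        | r0=0 r1=65525 r2=10 r3=11
PC=1  slt  r1, r1, r3        | r0=0 r1=0 r2=10 r3=11
PC=2  bne  r3, r2, L10       | r0=0 r1=0 r2=10 r3=11  [TAKEN]
PC=3  or   r2, r3, r3        | r0=0 r1=0 r2=11 r3=11
PC=10 and  r2, r2, r2        | r0=0 r1=0 r2=11 r3=11
PC=11 and  r3, r0, r1        | r0=0 r1=0 r2=11 r3=0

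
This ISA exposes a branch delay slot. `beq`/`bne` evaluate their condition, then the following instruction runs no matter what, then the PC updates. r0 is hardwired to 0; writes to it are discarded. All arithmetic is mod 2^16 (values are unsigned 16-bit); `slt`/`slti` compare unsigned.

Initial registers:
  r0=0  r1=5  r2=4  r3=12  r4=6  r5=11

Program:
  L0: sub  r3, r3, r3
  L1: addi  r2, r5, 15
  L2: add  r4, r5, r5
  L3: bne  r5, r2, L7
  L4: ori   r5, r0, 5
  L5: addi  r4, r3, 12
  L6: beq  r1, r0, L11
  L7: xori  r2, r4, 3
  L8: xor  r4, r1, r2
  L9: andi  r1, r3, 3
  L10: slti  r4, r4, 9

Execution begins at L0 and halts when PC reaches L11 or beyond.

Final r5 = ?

  step pc=0: sub  r3, r3, r3  regs=(0,5,4,0,6,11)
  step pc=1: addi  r2, r5, 15  regs=(0,5,26,0,6,11)
  step pc=2: add  r4, r5, r5  regs=(0,5,26,0,22,11)
  step pc=3: bne  r5, r2, L7  cond=T  regs=(0,5,26,0,22,11)
  step pc=4: ori   r5, r0, 5  regs=(0,5,26,0,22,5)
  step pc=7: xori  r2, r4, 3  regs=(0,5,21,0,22,5)
  step pc=8: xor  r4, r1, r2  regs=(0,5,21,0,16,5)
  step pc=9: andi  r1, r3, 3  regs=(0,0,21,0,16,5)
  step pc=10: slti  r4, r4, 9  regs=(0,0,21,0,0,5)

5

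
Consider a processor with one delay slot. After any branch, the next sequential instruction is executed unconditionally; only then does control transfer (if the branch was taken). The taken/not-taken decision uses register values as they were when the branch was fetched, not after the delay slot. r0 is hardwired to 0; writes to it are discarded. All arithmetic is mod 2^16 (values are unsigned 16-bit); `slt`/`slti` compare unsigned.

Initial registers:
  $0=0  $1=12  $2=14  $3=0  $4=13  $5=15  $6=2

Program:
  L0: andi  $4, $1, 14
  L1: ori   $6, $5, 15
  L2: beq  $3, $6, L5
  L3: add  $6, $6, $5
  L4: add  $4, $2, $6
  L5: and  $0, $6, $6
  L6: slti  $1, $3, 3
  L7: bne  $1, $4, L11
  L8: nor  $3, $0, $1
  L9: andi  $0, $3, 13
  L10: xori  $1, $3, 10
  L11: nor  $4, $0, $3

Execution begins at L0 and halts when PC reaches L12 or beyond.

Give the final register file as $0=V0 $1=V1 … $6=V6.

$0=0 $1=1 $2=14 $3=65534 $4=1 $5=15 $6=30

[0] andi  $4, $1, 14  →  {$0:0, $1:12, $2:14, $3:0, $4:12, $5:15, $6:2}
[1] ori   $6, $5, 15  →  {$0:0, $1:12, $2:14, $3:0, $4:12, $5:15, $6:15}
[2] beq  $3, $6, L5  →  {$0:0, $1:12, $2:14, $3:0, $4:12, $5:15, $6:15}  ⟨branch fallthrough⟩
[3] add  $6, $6, $5  →  {$0:0, $1:12, $2:14, $3:0, $4:12, $5:15, $6:30}
[4] add  $4, $2, $6  →  {$0:0, $1:12, $2:14, $3:0, $4:44, $5:15, $6:30}
[5] and  $0, $6, $6  →  {$0:0, $1:12, $2:14, $3:0, $4:44, $5:15, $6:30}
[6] slti  $1, $3, 3  →  {$0:0, $1:1, $2:14, $3:0, $4:44, $5:15, $6:30}
[7] bne  $1, $4, L11  →  {$0:0, $1:1, $2:14, $3:0, $4:44, $5:15, $6:30}  ⟨branch taken⟩
[8] nor  $3, $0, $1  →  {$0:0, $1:1, $2:14, $3:65534, $4:44, $5:15, $6:30}
[11] nor  $4, $0, $3  →  {$0:0, $1:1, $2:14, $3:65534, $4:1, $5:15, $6:30}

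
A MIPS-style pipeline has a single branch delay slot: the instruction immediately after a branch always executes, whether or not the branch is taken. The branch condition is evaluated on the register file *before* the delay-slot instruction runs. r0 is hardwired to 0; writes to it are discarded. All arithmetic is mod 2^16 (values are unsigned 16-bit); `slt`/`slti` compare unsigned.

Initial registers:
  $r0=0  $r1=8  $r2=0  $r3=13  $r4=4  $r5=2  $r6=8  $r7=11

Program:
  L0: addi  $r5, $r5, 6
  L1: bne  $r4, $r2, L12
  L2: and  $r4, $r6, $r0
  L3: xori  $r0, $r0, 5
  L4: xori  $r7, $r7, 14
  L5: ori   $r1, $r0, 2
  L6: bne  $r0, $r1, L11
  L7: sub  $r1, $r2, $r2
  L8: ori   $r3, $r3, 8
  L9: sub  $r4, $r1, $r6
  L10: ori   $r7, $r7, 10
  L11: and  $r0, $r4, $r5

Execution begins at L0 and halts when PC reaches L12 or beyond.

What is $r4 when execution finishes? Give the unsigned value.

0

[0] addi  $r5, $r5, 6  →  {$r0:0, $r1:8, $r2:0, $r3:13, $r4:4, $r5:8, $r6:8, $r7:11}
[1] bne  $r4, $r2, L12  →  {$r0:0, $r1:8, $r2:0, $r3:13, $r4:4, $r5:8, $r6:8, $r7:11}  ⟨branch taken⟩
[2] and  $r4, $r6, $r0  →  {$r0:0, $r1:8, $r2:0, $r3:13, $r4:0, $r5:8, $r6:8, $r7:11}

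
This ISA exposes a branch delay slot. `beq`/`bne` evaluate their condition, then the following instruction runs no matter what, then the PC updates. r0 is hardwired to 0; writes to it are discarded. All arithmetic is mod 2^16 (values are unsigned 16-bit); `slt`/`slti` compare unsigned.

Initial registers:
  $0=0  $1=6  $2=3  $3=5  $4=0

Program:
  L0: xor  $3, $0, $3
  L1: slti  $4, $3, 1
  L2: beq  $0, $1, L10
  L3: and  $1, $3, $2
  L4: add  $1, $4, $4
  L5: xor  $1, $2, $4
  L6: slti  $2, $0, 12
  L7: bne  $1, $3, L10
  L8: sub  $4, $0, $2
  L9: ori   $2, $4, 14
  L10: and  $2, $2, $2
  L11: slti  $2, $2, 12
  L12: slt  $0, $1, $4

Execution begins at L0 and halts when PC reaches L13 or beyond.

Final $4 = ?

65535

#0 xor  $3, $0, $3 ; 0/6/3/5/0
#1 slti  $4, $3, 1 ; 0/6/3/5/0
#2 beq  $0, $1, L10 ; 0/6/3/5/0 ; →fallthru
#3 and  $1, $3, $2 ; 0/1/3/5/0
#4 add  $1, $4, $4 ; 0/0/3/5/0
#5 xor  $1, $2, $4 ; 0/3/3/5/0
#6 slti  $2, $0, 12 ; 0/3/1/5/0
#7 bne  $1, $3, L10 ; 0/3/1/5/0 ; →target
#8 sub  $4, $0, $2 ; 0/3/1/5/65535
#10 and  $2, $2, $2 ; 0/3/1/5/65535
#11 slti  $2, $2, 12 ; 0/3/1/5/65535
#12 slt  $0, $1, $4 ; 0/3/1/5/65535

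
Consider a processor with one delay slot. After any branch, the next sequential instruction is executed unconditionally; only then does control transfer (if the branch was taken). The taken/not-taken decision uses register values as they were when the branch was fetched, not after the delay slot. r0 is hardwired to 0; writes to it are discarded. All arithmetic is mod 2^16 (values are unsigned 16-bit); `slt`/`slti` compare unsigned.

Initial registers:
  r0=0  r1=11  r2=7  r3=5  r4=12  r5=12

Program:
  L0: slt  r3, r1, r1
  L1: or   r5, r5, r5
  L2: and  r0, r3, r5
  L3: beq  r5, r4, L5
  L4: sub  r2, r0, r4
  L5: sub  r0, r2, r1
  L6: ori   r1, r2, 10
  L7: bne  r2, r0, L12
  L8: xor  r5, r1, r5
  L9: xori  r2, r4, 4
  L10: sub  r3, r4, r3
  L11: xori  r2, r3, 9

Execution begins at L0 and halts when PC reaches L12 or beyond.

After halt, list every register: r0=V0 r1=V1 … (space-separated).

r0=0 r1=65534 r2=65524 r3=0 r4=12 r5=65522

PC=0  slt  r3, r1, r1        | r0=0 r1=11 r2=7 r3=0 r4=12 r5=12
PC=1  or   r5, r5, r5        | r0=0 r1=11 r2=7 r3=0 r4=12 r5=12
PC=2  and  r0, r3, r5        | r0=0 r1=11 r2=7 r3=0 r4=12 r5=12
PC=3  beq  r5, r4, L5        | r0=0 r1=11 r2=7 r3=0 r4=12 r5=12  [TAKEN]
PC=4  sub  r2, r0, r4        | r0=0 r1=11 r2=65524 r3=0 r4=12 r5=12
PC=5  sub  r0, r2, r1        | r0=0 r1=11 r2=65524 r3=0 r4=12 r5=12
PC=6  ori   r1, r2, 10       | r0=0 r1=65534 r2=65524 r3=0 r4=12 r5=12
PC=7  bne  r2, r0, L12       | r0=0 r1=65534 r2=65524 r3=0 r4=12 r5=12  [TAKEN]
PC=8  xor  r5, r1, r5        | r0=0 r1=65534 r2=65524 r3=0 r4=12 r5=65522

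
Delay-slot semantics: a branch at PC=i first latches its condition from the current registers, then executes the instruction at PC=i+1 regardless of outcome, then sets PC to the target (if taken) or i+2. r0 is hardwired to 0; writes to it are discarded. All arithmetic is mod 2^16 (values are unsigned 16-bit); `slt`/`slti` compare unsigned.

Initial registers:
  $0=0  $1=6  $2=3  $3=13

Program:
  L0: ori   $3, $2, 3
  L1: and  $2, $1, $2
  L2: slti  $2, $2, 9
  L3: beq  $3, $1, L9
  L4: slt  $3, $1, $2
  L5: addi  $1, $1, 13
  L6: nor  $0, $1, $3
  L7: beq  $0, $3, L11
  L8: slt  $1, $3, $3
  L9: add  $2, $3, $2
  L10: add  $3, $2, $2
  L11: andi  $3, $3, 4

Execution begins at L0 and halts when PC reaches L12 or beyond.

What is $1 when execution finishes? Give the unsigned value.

#0 ori   $3, $2, 3 ; 0/6/3/3
#1 and  $2, $1, $2 ; 0/6/2/3
#2 slti  $2, $2, 9 ; 0/6/1/3
#3 beq  $3, $1, L9 ; 0/6/1/3 ; →fallthru
#4 slt  $3, $1, $2 ; 0/6/1/0
#5 addi  $1, $1, 13 ; 0/19/1/0
#6 nor  $0, $1, $3 ; 0/19/1/0
#7 beq  $0, $3, L11 ; 0/19/1/0 ; →target
#8 slt  $1, $3, $3 ; 0/0/1/0
#11 andi  $3, $3, 4 ; 0/0/1/0

0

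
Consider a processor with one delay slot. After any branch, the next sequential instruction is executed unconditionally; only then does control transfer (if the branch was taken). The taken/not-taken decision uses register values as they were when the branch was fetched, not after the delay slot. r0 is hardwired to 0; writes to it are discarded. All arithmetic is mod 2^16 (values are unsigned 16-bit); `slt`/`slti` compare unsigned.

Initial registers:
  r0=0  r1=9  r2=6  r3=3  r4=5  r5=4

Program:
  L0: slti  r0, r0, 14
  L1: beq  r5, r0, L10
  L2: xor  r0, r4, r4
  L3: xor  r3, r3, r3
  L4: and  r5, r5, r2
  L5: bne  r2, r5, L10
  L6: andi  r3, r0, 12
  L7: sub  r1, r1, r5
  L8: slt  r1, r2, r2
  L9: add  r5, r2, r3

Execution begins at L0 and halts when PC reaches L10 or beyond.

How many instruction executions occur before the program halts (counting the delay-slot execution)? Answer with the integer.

#0 slti  r0, r0, 14 ; 0/9/6/3/5/4
#1 beq  r5, r0, L10 ; 0/9/6/3/5/4 ; →fallthru
#2 xor  r0, r4, r4 ; 0/9/6/3/5/4
#3 xor  r3, r3, r3 ; 0/9/6/0/5/4
#4 and  r5, r5, r2 ; 0/9/6/0/5/4
#5 bne  r2, r5, L10 ; 0/9/6/0/5/4 ; →target
#6 andi  r3, r0, 12 ; 0/9/6/0/5/4

7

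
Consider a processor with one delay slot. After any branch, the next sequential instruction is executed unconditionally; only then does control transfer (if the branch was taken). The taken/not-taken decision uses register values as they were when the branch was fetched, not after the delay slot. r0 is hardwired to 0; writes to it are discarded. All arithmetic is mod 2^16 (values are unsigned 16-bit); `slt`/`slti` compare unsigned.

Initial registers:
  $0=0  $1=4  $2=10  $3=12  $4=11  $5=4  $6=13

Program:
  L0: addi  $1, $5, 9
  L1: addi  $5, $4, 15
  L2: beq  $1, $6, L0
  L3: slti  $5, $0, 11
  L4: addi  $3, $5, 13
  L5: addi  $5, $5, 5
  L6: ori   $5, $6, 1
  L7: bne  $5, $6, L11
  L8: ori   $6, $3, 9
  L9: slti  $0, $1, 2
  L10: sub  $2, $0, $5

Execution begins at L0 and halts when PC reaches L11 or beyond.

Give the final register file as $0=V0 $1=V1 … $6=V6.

  step pc=0: addi  $1, $5, 9  regs=(0,13,10,12,11,4,13)
  step pc=1: addi  $5, $4, 15  regs=(0,13,10,12,11,26,13)
  step pc=2: beq  $1, $6, L0  cond=T  regs=(0,13,10,12,11,26,13)
  step pc=3: slti  $5, $0, 11  regs=(0,13,10,12,11,1,13)
  step pc=0: addi  $1, $5, 9  regs=(0,10,10,12,11,1,13)
  step pc=1: addi  $5, $4, 15  regs=(0,10,10,12,11,26,13)
  step pc=2: beq  $1, $6, L0  cond=F  regs=(0,10,10,12,11,26,13)
  step pc=3: slti  $5, $0, 11  regs=(0,10,10,12,11,1,13)
  step pc=4: addi  $3, $5, 13  regs=(0,10,10,14,11,1,13)
  step pc=5: addi  $5, $5, 5  regs=(0,10,10,14,11,6,13)
  step pc=6: ori   $5, $6, 1  regs=(0,10,10,14,11,13,13)
  step pc=7: bne  $5, $6, L11  cond=F  regs=(0,10,10,14,11,13,13)
  step pc=8: ori   $6, $3, 9  regs=(0,10,10,14,11,13,15)
  step pc=9: slti  $0, $1, 2  regs=(0,10,10,14,11,13,15)
  step pc=10: sub  $2, $0, $5  regs=(0,10,65523,14,11,13,15)

$0=0 $1=10 $2=65523 $3=14 $4=11 $5=13 $6=15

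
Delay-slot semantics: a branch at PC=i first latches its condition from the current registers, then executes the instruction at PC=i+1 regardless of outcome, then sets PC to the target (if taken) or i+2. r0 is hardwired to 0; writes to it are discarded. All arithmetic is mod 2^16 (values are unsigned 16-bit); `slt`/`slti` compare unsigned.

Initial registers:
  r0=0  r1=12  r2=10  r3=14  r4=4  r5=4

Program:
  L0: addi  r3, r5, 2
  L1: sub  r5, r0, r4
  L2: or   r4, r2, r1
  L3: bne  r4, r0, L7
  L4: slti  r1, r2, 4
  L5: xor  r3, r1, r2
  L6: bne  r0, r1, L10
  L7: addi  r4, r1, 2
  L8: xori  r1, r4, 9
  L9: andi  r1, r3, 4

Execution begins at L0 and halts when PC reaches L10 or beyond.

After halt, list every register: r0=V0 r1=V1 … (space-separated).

  step pc=0: addi  r3, r5, 2  regs=(0,12,10,6,4,4)
  step pc=1: sub  r5, r0, r4  regs=(0,12,10,6,4,65532)
  step pc=2: or   r4, r2, r1  regs=(0,12,10,6,14,65532)
  step pc=3: bne  r4, r0, L7  cond=T  regs=(0,12,10,6,14,65532)
  step pc=4: slti  r1, r2, 4  regs=(0,0,10,6,14,65532)
  step pc=7: addi  r4, r1, 2  regs=(0,0,10,6,2,65532)
  step pc=8: xori  r1, r4, 9  regs=(0,11,10,6,2,65532)
  step pc=9: andi  r1, r3, 4  regs=(0,4,10,6,2,65532)

r0=0 r1=4 r2=10 r3=6 r4=2 r5=65532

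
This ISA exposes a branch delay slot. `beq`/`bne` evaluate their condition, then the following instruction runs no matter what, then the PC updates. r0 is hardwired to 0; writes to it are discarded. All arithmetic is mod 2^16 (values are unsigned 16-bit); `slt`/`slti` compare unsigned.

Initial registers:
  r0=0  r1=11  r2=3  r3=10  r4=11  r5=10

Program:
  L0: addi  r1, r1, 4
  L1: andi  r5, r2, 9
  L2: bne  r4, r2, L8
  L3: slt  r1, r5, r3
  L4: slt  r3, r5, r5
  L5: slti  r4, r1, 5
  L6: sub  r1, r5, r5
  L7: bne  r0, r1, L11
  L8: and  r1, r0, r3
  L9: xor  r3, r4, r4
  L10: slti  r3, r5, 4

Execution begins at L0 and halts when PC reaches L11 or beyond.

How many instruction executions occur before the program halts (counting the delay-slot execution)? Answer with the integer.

PC=0  addi  r1, r1, 4        | r0=0 r1=15 r2=3 r3=10 r4=11 r5=10
PC=1  andi  r5, r2, 9        | r0=0 r1=15 r2=3 r3=10 r4=11 r5=1
PC=2  bne  r4, r2, L8        | r0=0 r1=15 r2=3 r3=10 r4=11 r5=1  [TAKEN]
PC=3  slt  r1, r5, r3        | r0=0 r1=1 r2=3 r3=10 r4=11 r5=1
PC=8  and  r1, r0, r3        | r0=0 r1=0 r2=3 r3=10 r4=11 r5=1
PC=9  xor  r3, r4, r4        | r0=0 r1=0 r2=3 r3=0 r4=11 r5=1
PC=10 slti  r3, r5, 4        | r0=0 r1=0 r2=3 r3=1 r4=11 r5=1

7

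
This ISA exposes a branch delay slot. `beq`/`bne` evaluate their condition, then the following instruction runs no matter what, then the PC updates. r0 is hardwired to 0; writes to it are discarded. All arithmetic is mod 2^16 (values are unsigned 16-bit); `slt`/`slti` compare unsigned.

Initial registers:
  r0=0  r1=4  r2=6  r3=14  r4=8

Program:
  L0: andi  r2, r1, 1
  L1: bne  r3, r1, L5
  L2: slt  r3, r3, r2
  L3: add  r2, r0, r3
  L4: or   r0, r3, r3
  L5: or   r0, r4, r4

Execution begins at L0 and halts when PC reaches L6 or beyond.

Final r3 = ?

0

  step pc=0: andi  r2, r1, 1  regs=(0,4,0,14,8)
  step pc=1: bne  r3, r1, L5  cond=T  regs=(0,4,0,14,8)
  step pc=2: slt  r3, r3, r2  regs=(0,4,0,0,8)
  step pc=5: or   r0, r4, r4  regs=(0,4,0,0,8)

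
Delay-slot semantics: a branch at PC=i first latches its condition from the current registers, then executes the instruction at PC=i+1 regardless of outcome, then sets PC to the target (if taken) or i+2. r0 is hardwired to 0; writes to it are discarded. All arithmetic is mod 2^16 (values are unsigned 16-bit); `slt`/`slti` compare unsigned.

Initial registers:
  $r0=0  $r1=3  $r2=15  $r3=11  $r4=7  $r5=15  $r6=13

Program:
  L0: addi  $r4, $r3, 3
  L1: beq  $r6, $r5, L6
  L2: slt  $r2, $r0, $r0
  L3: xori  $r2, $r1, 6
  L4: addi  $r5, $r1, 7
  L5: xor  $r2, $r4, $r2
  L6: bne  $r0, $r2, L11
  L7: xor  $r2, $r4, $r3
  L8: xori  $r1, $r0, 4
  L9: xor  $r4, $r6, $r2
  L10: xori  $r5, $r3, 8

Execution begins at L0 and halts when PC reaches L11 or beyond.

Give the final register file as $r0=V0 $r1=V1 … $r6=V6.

$r0=0 $r1=3 $r2=5 $r3=11 $r4=14 $r5=10 $r6=13

#0 addi  $r4, $r3, 3 ; 0/3/15/11/14/15/13
#1 beq  $r6, $r5, L6 ; 0/3/15/11/14/15/13 ; →fallthru
#2 slt  $r2, $r0, $r0 ; 0/3/0/11/14/15/13
#3 xori  $r2, $r1, 6 ; 0/3/5/11/14/15/13
#4 addi  $r5, $r1, 7 ; 0/3/5/11/14/10/13
#5 xor  $r2, $r4, $r2 ; 0/3/11/11/14/10/13
#6 bne  $r0, $r2, L11 ; 0/3/11/11/14/10/13 ; →target
#7 xor  $r2, $r4, $r3 ; 0/3/5/11/14/10/13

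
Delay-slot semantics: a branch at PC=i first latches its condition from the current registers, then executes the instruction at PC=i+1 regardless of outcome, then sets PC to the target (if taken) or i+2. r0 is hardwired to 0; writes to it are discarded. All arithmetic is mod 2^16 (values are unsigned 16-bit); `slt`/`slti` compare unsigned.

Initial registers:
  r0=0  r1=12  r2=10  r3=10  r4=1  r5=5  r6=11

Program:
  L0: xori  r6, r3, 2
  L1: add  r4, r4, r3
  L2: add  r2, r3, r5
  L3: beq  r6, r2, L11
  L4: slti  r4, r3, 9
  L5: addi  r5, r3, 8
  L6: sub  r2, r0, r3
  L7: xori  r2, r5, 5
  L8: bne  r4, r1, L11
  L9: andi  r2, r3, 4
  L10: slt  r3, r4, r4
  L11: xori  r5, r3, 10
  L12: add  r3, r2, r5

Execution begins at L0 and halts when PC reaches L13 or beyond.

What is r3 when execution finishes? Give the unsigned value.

PC=0  xori  r6, r3, 2        | r0=0 r1=12 r2=10 r3=10 r4=1 r5=5 r6=8
PC=1  add  r4, r4, r3        | r0=0 r1=12 r2=10 r3=10 r4=11 r5=5 r6=8
PC=2  add  r2, r3, r5        | r0=0 r1=12 r2=15 r3=10 r4=11 r5=5 r6=8
PC=3  beq  r6, r2, L11       | r0=0 r1=12 r2=15 r3=10 r4=11 r5=5 r6=8  [not taken]
PC=4  slti  r4, r3, 9        | r0=0 r1=12 r2=15 r3=10 r4=0 r5=5 r6=8
PC=5  addi  r5, r3, 8        | r0=0 r1=12 r2=15 r3=10 r4=0 r5=18 r6=8
PC=6  sub  r2, r0, r3        | r0=0 r1=12 r2=65526 r3=10 r4=0 r5=18 r6=8
PC=7  xori  r2, r5, 5        | r0=0 r1=12 r2=23 r3=10 r4=0 r5=18 r6=8
PC=8  bne  r4, r1, L11       | r0=0 r1=12 r2=23 r3=10 r4=0 r5=18 r6=8  [TAKEN]
PC=9  andi  r2, r3, 4        | r0=0 r1=12 r2=0 r3=10 r4=0 r5=18 r6=8
PC=11 xori  r5, r3, 10       | r0=0 r1=12 r2=0 r3=10 r4=0 r5=0 r6=8
PC=12 add  r3, r2, r5        | r0=0 r1=12 r2=0 r3=0 r4=0 r5=0 r6=8

0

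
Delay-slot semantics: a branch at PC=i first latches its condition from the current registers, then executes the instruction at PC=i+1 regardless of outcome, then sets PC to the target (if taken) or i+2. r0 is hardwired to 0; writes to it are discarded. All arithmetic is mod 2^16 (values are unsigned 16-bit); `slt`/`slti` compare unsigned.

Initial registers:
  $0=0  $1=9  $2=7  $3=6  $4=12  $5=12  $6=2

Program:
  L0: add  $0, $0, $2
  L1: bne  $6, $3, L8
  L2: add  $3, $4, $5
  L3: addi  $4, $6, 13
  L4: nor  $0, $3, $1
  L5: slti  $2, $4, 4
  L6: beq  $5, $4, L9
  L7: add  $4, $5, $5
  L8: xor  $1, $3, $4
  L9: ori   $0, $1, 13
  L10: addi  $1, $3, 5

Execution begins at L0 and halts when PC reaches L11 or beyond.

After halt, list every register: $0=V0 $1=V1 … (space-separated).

PC=0  add  $0, $0, $2        | $0=0 $1=9 $2=7 $3=6 $4=12 $5=12 $6=2
PC=1  bne  $6, $3, L8        | $0=0 $1=9 $2=7 $3=6 $4=12 $5=12 $6=2  [TAKEN]
PC=2  add  $3, $4, $5        | $0=0 $1=9 $2=7 $3=24 $4=12 $5=12 $6=2
PC=8  xor  $1, $3, $4        | $0=0 $1=20 $2=7 $3=24 $4=12 $5=12 $6=2
PC=9  ori   $0, $1, 13       | $0=0 $1=20 $2=7 $3=24 $4=12 $5=12 $6=2
PC=10 addi  $1, $3, 5        | $0=0 $1=29 $2=7 $3=24 $4=12 $5=12 $6=2

$0=0 $1=29 $2=7 $3=24 $4=12 $5=12 $6=2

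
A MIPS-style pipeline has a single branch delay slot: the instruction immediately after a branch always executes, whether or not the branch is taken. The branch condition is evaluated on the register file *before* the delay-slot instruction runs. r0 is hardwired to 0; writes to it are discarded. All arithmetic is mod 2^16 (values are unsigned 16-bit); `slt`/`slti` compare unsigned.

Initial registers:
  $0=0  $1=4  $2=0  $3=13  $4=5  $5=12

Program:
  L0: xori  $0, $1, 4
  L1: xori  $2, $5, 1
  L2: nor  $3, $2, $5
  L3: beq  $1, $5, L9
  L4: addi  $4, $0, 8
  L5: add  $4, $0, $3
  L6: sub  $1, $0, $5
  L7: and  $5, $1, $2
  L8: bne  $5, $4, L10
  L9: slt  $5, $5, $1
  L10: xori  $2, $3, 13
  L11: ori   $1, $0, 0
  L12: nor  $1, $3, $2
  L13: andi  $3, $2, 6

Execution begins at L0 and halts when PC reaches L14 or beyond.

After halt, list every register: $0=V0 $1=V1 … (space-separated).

$0=0 $1=0 $2=65535 $3=6 $4=65522 $5=1

PC=0  xori  $0, $1, 4        | $0=0 $1=4 $2=0 $3=13 $4=5 $5=12
PC=1  xori  $2, $5, 1        | $0=0 $1=4 $2=13 $3=13 $4=5 $5=12
PC=2  nor  $3, $2, $5        | $0=0 $1=4 $2=13 $3=65522 $4=5 $5=12
PC=3  beq  $1, $5, L9        | $0=0 $1=4 $2=13 $3=65522 $4=5 $5=12  [not taken]
PC=4  addi  $4, $0, 8        | $0=0 $1=4 $2=13 $3=65522 $4=8 $5=12
PC=5  add  $4, $0, $3        | $0=0 $1=4 $2=13 $3=65522 $4=65522 $5=12
PC=6  sub  $1, $0, $5        | $0=0 $1=65524 $2=13 $3=65522 $4=65522 $5=12
PC=7  and  $5, $1, $2        | $0=0 $1=65524 $2=13 $3=65522 $4=65522 $5=4
PC=8  bne  $5, $4, L10       | $0=0 $1=65524 $2=13 $3=65522 $4=65522 $5=4  [TAKEN]
PC=9  slt  $5, $5, $1        | $0=0 $1=65524 $2=13 $3=65522 $4=65522 $5=1
PC=10 xori  $2, $3, 13       | $0=0 $1=65524 $2=65535 $3=65522 $4=65522 $5=1
PC=11 ori   $1, $0, 0        | $0=0 $1=0 $2=65535 $3=65522 $4=65522 $5=1
PC=12 nor  $1, $3, $2        | $0=0 $1=0 $2=65535 $3=65522 $4=65522 $5=1
PC=13 andi  $3, $2, 6        | $0=0 $1=0 $2=65535 $3=6 $4=65522 $5=1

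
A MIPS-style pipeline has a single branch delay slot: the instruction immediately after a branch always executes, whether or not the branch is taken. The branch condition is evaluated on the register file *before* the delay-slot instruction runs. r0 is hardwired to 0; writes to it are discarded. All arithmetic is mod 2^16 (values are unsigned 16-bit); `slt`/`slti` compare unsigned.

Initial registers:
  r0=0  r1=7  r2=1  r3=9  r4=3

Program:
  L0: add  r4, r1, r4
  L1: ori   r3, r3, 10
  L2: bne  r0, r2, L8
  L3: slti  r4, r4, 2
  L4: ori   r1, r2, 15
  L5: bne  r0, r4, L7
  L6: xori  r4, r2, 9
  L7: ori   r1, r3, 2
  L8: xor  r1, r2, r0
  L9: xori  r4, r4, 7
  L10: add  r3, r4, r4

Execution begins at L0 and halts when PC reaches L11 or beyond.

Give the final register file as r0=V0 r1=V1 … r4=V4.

r0=0 r1=1 r2=1 r3=14 r4=7

PC=0  add  r4, r1, r4        | r0=0 r1=7 r2=1 r3=9 r4=10
PC=1  ori   r3, r3, 10       | r0=0 r1=7 r2=1 r3=11 r4=10
PC=2  bne  r0, r2, L8        | r0=0 r1=7 r2=1 r3=11 r4=10  [TAKEN]
PC=3  slti  r4, r4, 2        | r0=0 r1=7 r2=1 r3=11 r4=0
PC=8  xor  r1, r2, r0        | r0=0 r1=1 r2=1 r3=11 r4=0
PC=9  xori  r4, r4, 7        | r0=0 r1=1 r2=1 r3=11 r4=7
PC=10 add  r3, r4, r4        | r0=0 r1=1 r2=1 r3=14 r4=7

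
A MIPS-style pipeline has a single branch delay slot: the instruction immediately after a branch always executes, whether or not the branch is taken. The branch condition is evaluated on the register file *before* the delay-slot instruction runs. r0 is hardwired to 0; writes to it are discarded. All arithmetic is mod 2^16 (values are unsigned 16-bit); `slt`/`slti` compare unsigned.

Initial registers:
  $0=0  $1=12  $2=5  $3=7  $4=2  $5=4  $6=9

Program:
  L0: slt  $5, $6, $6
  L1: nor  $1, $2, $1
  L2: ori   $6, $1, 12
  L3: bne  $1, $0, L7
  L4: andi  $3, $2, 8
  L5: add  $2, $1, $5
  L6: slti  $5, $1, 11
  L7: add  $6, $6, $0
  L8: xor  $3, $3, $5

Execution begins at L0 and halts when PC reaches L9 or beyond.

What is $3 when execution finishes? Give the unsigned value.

#0 slt  $5, $6, $6 ; 0/12/5/7/2/0/9
#1 nor  $1, $2, $1 ; 0/65522/5/7/2/0/9
#2 ori   $6, $1, 12 ; 0/65522/5/7/2/0/65534
#3 bne  $1, $0, L7 ; 0/65522/5/7/2/0/65534 ; →target
#4 andi  $3, $2, 8 ; 0/65522/5/0/2/0/65534
#7 add  $6, $6, $0 ; 0/65522/5/0/2/0/65534
#8 xor  $3, $3, $5 ; 0/65522/5/0/2/0/65534

0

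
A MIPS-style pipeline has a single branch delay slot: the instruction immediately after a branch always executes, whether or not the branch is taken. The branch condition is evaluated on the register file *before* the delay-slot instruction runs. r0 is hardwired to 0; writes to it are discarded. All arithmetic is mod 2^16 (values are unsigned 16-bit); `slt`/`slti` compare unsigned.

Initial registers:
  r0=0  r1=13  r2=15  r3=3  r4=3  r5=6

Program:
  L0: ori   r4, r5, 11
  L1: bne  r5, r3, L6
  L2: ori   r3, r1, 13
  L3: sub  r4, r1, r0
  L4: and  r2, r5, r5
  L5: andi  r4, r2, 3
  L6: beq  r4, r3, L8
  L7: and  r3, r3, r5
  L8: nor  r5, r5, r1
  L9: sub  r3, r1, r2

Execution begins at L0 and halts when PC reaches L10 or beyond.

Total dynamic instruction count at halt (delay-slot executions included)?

PC=0  ori   r4, r5, 11       | r0=0 r1=13 r2=15 r3=3 r4=15 r5=6
PC=1  bne  r5, r3, L6        | r0=0 r1=13 r2=15 r3=3 r4=15 r5=6  [TAKEN]
PC=2  ori   r3, r1, 13       | r0=0 r1=13 r2=15 r3=13 r4=15 r5=6
PC=6  beq  r4, r3, L8        | r0=0 r1=13 r2=15 r3=13 r4=15 r5=6  [not taken]
PC=7  and  r3, r3, r5        | r0=0 r1=13 r2=15 r3=4 r4=15 r5=6
PC=8  nor  r5, r5, r1        | r0=0 r1=13 r2=15 r3=4 r4=15 r5=65520
PC=9  sub  r3, r1, r2        | r0=0 r1=13 r2=15 r3=65534 r4=15 r5=65520

7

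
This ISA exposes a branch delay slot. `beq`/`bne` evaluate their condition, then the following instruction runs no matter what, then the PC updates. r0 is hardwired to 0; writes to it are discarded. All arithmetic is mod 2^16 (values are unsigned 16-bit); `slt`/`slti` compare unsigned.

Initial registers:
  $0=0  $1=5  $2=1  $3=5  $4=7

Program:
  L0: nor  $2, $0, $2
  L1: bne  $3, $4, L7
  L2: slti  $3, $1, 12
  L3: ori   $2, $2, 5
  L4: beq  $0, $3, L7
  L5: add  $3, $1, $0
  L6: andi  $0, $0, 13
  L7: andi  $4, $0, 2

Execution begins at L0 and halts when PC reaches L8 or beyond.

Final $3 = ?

1

PC=0  nor  $2, $0, $2        | $0=0 $1=5 $2=65534 $3=5 $4=7
PC=1  bne  $3, $4, L7        | $0=0 $1=5 $2=65534 $3=5 $4=7  [TAKEN]
PC=2  slti  $3, $1, 12       | $0=0 $1=5 $2=65534 $3=1 $4=7
PC=7  andi  $4, $0, 2        | $0=0 $1=5 $2=65534 $3=1 $4=0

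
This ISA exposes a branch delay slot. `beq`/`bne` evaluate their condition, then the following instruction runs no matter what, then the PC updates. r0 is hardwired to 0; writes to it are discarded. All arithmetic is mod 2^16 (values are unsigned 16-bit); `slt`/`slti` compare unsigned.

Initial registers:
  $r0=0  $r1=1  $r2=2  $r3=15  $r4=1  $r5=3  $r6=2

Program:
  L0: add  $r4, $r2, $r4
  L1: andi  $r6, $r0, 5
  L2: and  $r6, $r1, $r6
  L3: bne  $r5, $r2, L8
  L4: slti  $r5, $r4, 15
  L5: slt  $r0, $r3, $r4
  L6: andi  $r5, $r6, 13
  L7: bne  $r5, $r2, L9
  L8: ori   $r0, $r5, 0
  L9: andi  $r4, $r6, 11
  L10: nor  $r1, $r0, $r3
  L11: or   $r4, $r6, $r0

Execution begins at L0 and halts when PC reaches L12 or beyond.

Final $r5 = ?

1

[0] add  $r4, $r2, $r4  →  {$r0:0, $r1:1, $r2:2, $r3:15, $r4:3, $r5:3, $r6:2}
[1] andi  $r6, $r0, 5  →  {$r0:0, $r1:1, $r2:2, $r3:15, $r4:3, $r5:3, $r6:0}
[2] and  $r6, $r1, $r6  →  {$r0:0, $r1:1, $r2:2, $r3:15, $r4:3, $r5:3, $r6:0}
[3] bne  $r5, $r2, L8  →  {$r0:0, $r1:1, $r2:2, $r3:15, $r4:3, $r5:3, $r6:0}  ⟨branch taken⟩
[4] slti  $r5, $r4, 15  →  {$r0:0, $r1:1, $r2:2, $r3:15, $r4:3, $r5:1, $r6:0}
[8] ori   $r0, $r5, 0  →  {$r0:0, $r1:1, $r2:2, $r3:15, $r4:3, $r5:1, $r6:0}
[9] andi  $r4, $r6, 11  →  {$r0:0, $r1:1, $r2:2, $r3:15, $r4:0, $r5:1, $r6:0}
[10] nor  $r1, $r0, $r3  →  {$r0:0, $r1:65520, $r2:2, $r3:15, $r4:0, $r5:1, $r6:0}
[11] or   $r4, $r6, $r0  →  {$r0:0, $r1:65520, $r2:2, $r3:15, $r4:0, $r5:1, $r6:0}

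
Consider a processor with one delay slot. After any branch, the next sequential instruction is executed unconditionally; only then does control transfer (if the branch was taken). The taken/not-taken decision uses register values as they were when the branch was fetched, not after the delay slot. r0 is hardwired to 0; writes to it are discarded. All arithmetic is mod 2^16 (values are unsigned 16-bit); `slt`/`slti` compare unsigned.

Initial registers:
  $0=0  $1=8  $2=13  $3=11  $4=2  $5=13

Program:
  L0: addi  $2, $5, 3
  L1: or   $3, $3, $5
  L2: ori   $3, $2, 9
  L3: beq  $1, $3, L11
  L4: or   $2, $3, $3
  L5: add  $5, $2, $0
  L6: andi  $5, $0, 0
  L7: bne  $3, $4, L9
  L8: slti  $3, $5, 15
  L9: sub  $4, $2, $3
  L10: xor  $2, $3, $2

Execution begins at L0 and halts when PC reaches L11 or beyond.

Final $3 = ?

1

  step pc=0: addi  $2, $5, 3  regs=(0,8,16,11,2,13)
  step pc=1: or   $3, $3, $5  regs=(0,8,16,15,2,13)
  step pc=2: ori   $3, $2, 9  regs=(0,8,16,25,2,13)
  step pc=3: beq  $1, $3, L11  cond=F  regs=(0,8,16,25,2,13)
  step pc=4: or   $2, $3, $3  regs=(0,8,25,25,2,13)
  step pc=5: add  $5, $2, $0  regs=(0,8,25,25,2,25)
  step pc=6: andi  $5, $0, 0  regs=(0,8,25,25,2,0)
  step pc=7: bne  $3, $4, L9  cond=T  regs=(0,8,25,25,2,0)
  step pc=8: slti  $3, $5, 15  regs=(0,8,25,1,2,0)
  step pc=9: sub  $4, $2, $3  regs=(0,8,25,1,24,0)
  step pc=10: xor  $2, $3, $2  regs=(0,8,24,1,24,0)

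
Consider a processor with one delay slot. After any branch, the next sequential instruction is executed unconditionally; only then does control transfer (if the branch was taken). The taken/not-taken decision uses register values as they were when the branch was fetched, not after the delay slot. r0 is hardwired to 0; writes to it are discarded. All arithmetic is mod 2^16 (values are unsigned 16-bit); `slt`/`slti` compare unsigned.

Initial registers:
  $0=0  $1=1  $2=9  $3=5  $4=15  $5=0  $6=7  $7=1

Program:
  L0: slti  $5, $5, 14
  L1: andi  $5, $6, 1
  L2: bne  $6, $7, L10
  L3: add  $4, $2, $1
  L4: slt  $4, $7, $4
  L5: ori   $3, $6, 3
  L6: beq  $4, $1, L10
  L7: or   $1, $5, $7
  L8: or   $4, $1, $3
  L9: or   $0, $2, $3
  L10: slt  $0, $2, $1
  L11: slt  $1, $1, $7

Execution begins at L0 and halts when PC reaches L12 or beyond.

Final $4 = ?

PC=0  slti  $5, $5, 14       | $0=0 $1=1 $2=9 $3=5 $4=15 $5=1 $6=7 $7=1
PC=1  andi  $5, $6, 1        | $0=0 $1=1 $2=9 $3=5 $4=15 $5=1 $6=7 $7=1
PC=2  bne  $6, $7, L10       | $0=0 $1=1 $2=9 $3=5 $4=15 $5=1 $6=7 $7=1  [TAKEN]
PC=3  add  $4, $2, $1        | $0=0 $1=1 $2=9 $3=5 $4=10 $5=1 $6=7 $7=1
PC=10 slt  $0, $2, $1        | $0=0 $1=1 $2=9 $3=5 $4=10 $5=1 $6=7 $7=1
PC=11 slt  $1, $1, $7        | $0=0 $1=0 $2=9 $3=5 $4=10 $5=1 $6=7 $7=1

10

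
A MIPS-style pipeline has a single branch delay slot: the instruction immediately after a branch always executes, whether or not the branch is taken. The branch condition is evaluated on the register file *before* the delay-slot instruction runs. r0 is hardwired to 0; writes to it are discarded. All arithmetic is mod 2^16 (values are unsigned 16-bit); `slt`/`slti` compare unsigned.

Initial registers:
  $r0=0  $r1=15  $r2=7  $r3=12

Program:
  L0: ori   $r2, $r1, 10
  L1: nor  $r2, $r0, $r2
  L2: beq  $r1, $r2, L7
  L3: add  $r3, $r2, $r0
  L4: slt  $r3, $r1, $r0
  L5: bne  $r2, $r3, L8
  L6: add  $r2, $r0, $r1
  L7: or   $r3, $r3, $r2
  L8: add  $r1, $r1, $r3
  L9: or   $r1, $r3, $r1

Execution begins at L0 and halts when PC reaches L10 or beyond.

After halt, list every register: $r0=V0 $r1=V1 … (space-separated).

[0] ori   $r2, $r1, 10  →  {$r0:0, $r1:15, $r2:15, $r3:12}
[1] nor  $r2, $r0, $r2  →  {$r0:0, $r1:15, $r2:65520, $r3:12}
[2] beq  $r1, $r2, L7  →  {$r0:0, $r1:15, $r2:65520, $r3:12}  ⟨branch fallthrough⟩
[3] add  $r3, $r2, $r0  →  {$r0:0, $r1:15, $r2:65520, $r3:65520}
[4] slt  $r3, $r1, $r0  →  {$r0:0, $r1:15, $r2:65520, $r3:0}
[5] bne  $r2, $r3, L8  →  {$r0:0, $r1:15, $r2:65520, $r3:0}  ⟨branch taken⟩
[6] add  $r2, $r0, $r1  →  {$r0:0, $r1:15, $r2:15, $r3:0}
[8] add  $r1, $r1, $r3  →  {$r0:0, $r1:15, $r2:15, $r3:0}
[9] or   $r1, $r3, $r1  →  {$r0:0, $r1:15, $r2:15, $r3:0}

$r0=0 $r1=15 $r2=15 $r3=0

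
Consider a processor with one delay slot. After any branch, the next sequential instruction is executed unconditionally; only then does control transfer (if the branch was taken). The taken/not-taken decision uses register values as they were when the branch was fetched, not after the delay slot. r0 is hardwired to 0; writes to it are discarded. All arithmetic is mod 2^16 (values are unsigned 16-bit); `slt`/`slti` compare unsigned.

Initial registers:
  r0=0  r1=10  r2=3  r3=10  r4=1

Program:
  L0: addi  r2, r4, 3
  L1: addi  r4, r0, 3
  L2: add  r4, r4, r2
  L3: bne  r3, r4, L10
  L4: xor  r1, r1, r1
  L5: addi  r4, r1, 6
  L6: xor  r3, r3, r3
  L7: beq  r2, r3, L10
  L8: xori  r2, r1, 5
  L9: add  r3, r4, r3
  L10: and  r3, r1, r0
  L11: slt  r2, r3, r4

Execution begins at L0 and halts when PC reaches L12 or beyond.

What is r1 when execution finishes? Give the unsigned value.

  step pc=0: addi  r2, r4, 3  regs=(0,10,4,10,1)
  step pc=1: addi  r4, r0, 3  regs=(0,10,4,10,3)
  step pc=2: add  r4, r4, r2  regs=(0,10,4,10,7)
  step pc=3: bne  r3, r4, L10  cond=T  regs=(0,10,4,10,7)
  step pc=4: xor  r1, r1, r1  regs=(0,0,4,10,7)
  step pc=10: and  r3, r1, r0  regs=(0,0,4,0,7)
  step pc=11: slt  r2, r3, r4  regs=(0,0,1,0,7)

0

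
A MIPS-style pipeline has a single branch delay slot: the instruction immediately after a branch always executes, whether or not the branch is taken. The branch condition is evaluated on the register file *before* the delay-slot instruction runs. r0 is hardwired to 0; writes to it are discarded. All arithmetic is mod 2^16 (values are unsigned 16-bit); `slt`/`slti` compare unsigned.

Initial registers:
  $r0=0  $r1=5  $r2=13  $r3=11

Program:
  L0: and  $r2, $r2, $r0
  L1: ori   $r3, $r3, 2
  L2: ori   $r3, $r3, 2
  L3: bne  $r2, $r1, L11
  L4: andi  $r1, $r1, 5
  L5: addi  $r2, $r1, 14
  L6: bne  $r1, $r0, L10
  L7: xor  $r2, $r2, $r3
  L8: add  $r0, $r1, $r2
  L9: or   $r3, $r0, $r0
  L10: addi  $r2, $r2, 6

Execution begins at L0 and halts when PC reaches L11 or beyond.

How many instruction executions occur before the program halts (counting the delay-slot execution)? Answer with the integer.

5

  step pc=0: and  $r2, $r2, $r0  regs=(0,5,0,11)
  step pc=1: ori   $r3, $r3, 2  regs=(0,5,0,11)
  step pc=2: ori   $r3, $r3, 2  regs=(0,5,0,11)
  step pc=3: bne  $r2, $r1, L11  cond=T  regs=(0,5,0,11)
  step pc=4: andi  $r1, $r1, 5  regs=(0,5,0,11)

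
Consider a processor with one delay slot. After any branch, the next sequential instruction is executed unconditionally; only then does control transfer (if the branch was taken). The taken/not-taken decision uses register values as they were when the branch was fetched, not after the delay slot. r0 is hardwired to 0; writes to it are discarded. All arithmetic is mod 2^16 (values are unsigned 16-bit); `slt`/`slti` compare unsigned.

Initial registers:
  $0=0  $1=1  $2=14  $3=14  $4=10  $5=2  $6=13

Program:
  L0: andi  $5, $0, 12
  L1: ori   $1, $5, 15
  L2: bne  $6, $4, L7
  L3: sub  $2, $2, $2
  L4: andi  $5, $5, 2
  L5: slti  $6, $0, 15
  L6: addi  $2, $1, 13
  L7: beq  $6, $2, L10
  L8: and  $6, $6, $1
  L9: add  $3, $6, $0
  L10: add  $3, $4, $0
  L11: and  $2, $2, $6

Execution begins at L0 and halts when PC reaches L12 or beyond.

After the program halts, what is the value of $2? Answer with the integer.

[0] andi  $5, $0, 12  →  {$0:0, $1:1, $2:14, $3:14, $4:10, $5:0, $6:13}
[1] ori   $1, $5, 15  →  {$0:0, $1:15, $2:14, $3:14, $4:10, $5:0, $6:13}
[2] bne  $6, $4, L7  →  {$0:0, $1:15, $2:14, $3:14, $4:10, $5:0, $6:13}  ⟨branch taken⟩
[3] sub  $2, $2, $2  →  {$0:0, $1:15, $2:0, $3:14, $4:10, $5:0, $6:13}
[7] beq  $6, $2, L10  →  {$0:0, $1:15, $2:0, $3:14, $4:10, $5:0, $6:13}  ⟨branch fallthrough⟩
[8] and  $6, $6, $1  →  {$0:0, $1:15, $2:0, $3:14, $4:10, $5:0, $6:13}
[9] add  $3, $6, $0  →  {$0:0, $1:15, $2:0, $3:13, $4:10, $5:0, $6:13}
[10] add  $3, $4, $0  →  {$0:0, $1:15, $2:0, $3:10, $4:10, $5:0, $6:13}
[11] and  $2, $2, $6  →  {$0:0, $1:15, $2:0, $3:10, $4:10, $5:0, $6:13}

0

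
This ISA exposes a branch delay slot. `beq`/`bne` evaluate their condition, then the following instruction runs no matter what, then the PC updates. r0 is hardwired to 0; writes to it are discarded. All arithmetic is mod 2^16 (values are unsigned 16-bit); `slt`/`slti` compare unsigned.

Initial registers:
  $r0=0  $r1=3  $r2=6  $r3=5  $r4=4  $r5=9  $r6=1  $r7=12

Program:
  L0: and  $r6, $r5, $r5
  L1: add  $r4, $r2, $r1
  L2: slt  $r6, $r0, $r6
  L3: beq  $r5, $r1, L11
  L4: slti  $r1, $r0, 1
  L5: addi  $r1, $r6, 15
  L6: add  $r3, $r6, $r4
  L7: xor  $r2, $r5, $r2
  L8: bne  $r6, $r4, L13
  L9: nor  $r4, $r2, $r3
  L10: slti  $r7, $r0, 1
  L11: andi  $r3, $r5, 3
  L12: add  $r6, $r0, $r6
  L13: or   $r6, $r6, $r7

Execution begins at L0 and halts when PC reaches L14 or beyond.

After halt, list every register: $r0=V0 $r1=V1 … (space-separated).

$r0=0 $r1=16 $r2=15 $r3=10 $r4=65520 $r5=9 $r6=13 $r7=12

#0 and  $r6, $r5, $r5 ; 0/3/6/5/4/9/9/12
#1 add  $r4, $r2, $r1 ; 0/3/6/5/9/9/9/12
#2 slt  $r6, $r0, $r6 ; 0/3/6/5/9/9/1/12
#3 beq  $r5, $r1, L11 ; 0/3/6/5/9/9/1/12 ; →fallthru
#4 slti  $r1, $r0, 1 ; 0/1/6/5/9/9/1/12
#5 addi  $r1, $r6, 15 ; 0/16/6/5/9/9/1/12
#6 add  $r3, $r6, $r4 ; 0/16/6/10/9/9/1/12
#7 xor  $r2, $r5, $r2 ; 0/16/15/10/9/9/1/12
#8 bne  $r6, $r4, L13 ; 0/16/15/10/9/9/1/12 ; →target
#9 nor  $r4, $r2, $r3 ; 0/16/15/10/65520/9/1/12
#13 or   $r6, $r6, $r7 ; 0/16/15/10/65520/9/13/12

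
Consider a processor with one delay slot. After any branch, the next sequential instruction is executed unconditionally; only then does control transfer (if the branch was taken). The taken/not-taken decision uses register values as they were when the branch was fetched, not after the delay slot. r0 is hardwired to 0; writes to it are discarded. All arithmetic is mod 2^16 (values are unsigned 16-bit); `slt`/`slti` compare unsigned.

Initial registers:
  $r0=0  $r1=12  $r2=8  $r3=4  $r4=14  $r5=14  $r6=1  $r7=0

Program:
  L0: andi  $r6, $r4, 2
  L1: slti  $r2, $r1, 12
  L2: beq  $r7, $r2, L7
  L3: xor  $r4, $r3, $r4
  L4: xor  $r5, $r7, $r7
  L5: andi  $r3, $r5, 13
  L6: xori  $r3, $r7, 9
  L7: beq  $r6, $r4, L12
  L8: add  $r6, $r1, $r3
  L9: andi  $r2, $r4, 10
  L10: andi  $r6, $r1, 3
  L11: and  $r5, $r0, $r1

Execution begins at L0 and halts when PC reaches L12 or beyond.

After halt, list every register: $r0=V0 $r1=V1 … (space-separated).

$r0=0 $r1=12 $r2=10 $r3=4 $r4=10 $r5=0 $r6=0 $r7=0

[0] andi  $r6, $r4, 2  →  {$r0:0, $r1:12, $r2:8, $r3:4, $r4:14, $r5:14, $r6:2, $r7:0}
[1] slti  $r2, $r1, 12  →  {$r0:0, $r1:12, $r2:0, $r3:4, $r4:14, $r5:14, $r6:2, $r7:0}
[2] beq  $r7, $r2, L7  →  {$r0:0, $r1:12, $r2:0, $r3:4, $r4:14, $r5:14, $r6:2, $r7:0}  ⟨branch taken⟩
[3] xor  $r4, $r3, $r4  →  {$r0:0, $r1:12, $r2:0, $r3:4, $r4:10, $r5:14, $r6:2, $r7:0}
[7] beq  $r6, $r4, L12  →  {$r0:0, $r1:12, $r2:0, $r3:4, $r4:10, $r5:14, $r6:2, $r7:0}  ⟨branch fallthrough⟩
[8] add  $r6, $r1, $r3  →  {$r0:0, $r1:12, $r2:0, $r3:4, $r4:10, $r5:14, $r6:16, $r7:0}
[9] andi  $r2, $r4, 10  →  {$r0:0, $r1:12, $r2:10, $r3:4, $r4:10, $r5:14, $r6:16, $r7:0}
[10] andi  $r6, $r1, 3  →  {$r0:0, $r1:12, $r2:10, $r3:4, $r4:10, $r5:14, $r6:0, $r7:0}
[11] and  $r5, $r0, $r1  →  {$r0:0, $r1:12, $r2:10, $r3:4, $r4:10, $r5:0, $r6:0, $r7:0}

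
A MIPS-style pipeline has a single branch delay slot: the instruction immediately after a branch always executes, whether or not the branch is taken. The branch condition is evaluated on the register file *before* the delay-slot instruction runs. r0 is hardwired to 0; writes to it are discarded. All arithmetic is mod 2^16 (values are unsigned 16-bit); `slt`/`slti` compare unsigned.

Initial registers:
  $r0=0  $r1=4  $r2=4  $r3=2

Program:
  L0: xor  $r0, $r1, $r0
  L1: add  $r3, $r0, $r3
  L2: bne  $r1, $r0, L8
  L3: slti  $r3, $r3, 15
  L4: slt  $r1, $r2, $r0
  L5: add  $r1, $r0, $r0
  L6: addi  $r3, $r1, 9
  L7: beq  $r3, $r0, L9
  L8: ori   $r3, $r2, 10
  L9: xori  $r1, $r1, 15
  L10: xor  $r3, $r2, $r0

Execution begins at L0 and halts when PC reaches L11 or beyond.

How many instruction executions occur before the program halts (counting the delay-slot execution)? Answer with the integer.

[0] xor  $r0, $r1, $r0  →  {$r0:0, $r1:4, $r2:4, $r3:2}
[1] add  $r3, $r0, $r3  →  {$r0:0, $r1:4, $r2:4, $r3:2}
[2] bne  $r1, $r0, L8  →  {$r0:0, $r1:4, $r2:4, $r3:2}  ⟨branch taken⟩
[3] slti  $r3, $r3, 15  →  {$r0:0, $r1:4, $r2:4, $r3:1}
[8] ori   $r3, $r2, 10  →  {$r0:0, $r1:4, $r2:4, $r3:14}
[9] xori  $r1, $r1, 15  →  {$r0:0, $r1:11, $r2:4, $r3:14}
[10] xor  $r3, $r2, $r0  →  {$r0:0, $r1:11, $r2:4, $r3:4}

7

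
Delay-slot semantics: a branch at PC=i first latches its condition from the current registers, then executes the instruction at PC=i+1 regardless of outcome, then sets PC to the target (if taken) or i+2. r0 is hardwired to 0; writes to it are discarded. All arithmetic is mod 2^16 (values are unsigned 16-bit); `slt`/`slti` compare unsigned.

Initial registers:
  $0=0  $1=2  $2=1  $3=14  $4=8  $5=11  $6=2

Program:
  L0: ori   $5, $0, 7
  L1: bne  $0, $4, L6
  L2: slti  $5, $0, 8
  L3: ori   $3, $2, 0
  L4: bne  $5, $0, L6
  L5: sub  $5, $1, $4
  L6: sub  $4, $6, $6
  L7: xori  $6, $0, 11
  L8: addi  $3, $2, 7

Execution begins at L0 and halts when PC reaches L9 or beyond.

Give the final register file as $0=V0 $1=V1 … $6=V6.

[0] ori   $5, $0, 7  →  {$0:0, $1:2, $2:1, $3:14, $4:8, $5:7, $6:2}
[1] bne  $0, $4, L6  →  {$0:0, $1:2, $2:1, $3:14, $4:8, $5:7, $6:2}  ⟨branch taken⟩
[2] slti  $5, $0, 8  →  {$0:0, $1:2, $2:1, $3:14, $4:8, $5:1, $6:2}
[6] sub  $4, $6, $6  →  {$0:0, $1:2, $2:1, $3:14, $4:0, $5:1, $6:2}
[7] xori  $6, $0, 11  →  {$0:0, $1:2, $2:1, $3:14, $4:0, $5:1, $6:11}
[8] addi  $3, $2, 7  →  {$0:0, $1:2, $2:1, $3:8, $4:0, $5:1, $6:11}

$0=0 $1=2 $2=1 $3=8 $4=0 $5=1 $6=11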